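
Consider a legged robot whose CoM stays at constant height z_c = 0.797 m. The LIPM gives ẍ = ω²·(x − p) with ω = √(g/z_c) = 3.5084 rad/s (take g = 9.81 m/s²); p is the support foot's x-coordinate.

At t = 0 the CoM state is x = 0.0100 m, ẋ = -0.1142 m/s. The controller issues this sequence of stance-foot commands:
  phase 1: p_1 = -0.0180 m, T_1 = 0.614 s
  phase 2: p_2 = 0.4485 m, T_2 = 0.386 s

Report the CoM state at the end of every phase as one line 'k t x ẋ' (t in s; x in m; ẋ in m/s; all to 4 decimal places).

1 0.6140 -0.0341 -0.0811
2 1.0000 -0.5904 -3.2286

phase 1: p=-0.0180, T=0.614, ωT=2.154158, cosh=4.368313, sinh=4.252312; start (x,ẋ)=(0.010000, -0.114200) → end (x,ẋ)=(-0.034102, -0.081135)
phase 2: p=0.4485, T=0.386, ωT=1.354242, cosh=2.065984, sinh=1.807841; start (x,ẋ)=(-0.034102, -0.081135) → end (x,ẋ)=(-0.590356, -3.228588)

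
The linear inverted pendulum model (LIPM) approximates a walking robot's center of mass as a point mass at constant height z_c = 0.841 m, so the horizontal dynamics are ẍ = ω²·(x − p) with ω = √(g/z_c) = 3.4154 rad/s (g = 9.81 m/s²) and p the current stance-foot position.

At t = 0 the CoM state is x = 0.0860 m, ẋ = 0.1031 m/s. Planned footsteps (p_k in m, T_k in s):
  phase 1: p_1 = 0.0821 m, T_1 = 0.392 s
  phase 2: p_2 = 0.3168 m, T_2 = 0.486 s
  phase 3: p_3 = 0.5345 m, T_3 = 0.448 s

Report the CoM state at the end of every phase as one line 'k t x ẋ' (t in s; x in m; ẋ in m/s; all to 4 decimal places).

phase 1: p=0.0821, T=0.392, ωT=1.338837, cosh=2.038377, sinh=1.776227; start (x,ẋ)=(0.086000, 0.103100) → end (x,ẋ)=(0.143668, 0.233816)
phase 2: p=0.3168, T=0.486, ωT=1.659884, cosh=2.724432, sinh=2.534271; start (x,ẋ)=(0.143668, 0.233816) → end (x,ẋ)=(0.018609, -0.861534)
phase 3: p=0.5345, T=0.448, ωT=1.530099, cosh=2.417575, sinh=2.201060; start (x,ẋ)=(0.018609, -0.861534) → end (x,ẋ)=(-1.267922, -5.961034)

1 0.3920 0.1437 0.2338
2 0.8780 0.0186 -0.8615
3 1.3260 -1.2679 -5.9610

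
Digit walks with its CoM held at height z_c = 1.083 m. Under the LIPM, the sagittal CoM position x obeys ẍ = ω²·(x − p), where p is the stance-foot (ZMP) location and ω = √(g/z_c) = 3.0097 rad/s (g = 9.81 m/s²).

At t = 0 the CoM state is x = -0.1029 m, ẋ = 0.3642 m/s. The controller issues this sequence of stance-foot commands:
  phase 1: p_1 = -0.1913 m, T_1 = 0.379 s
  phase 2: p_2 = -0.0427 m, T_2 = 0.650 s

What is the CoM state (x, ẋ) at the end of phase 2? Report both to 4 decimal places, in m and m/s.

x = 1.7377, ẋ = 5.4263

phase 1: p=-0.1913, T=0.379, ωT=1.140676, cosh=1.724243, sinh=1.404640; start (x,ẋ)=(-0.102900, 0.364200) → end (x,ẋ)=(0.131097, 1.001684)
phase 2: p=-0.0427, T=0.650, ωT=1.956305, cosh=3.607262, sinh=3.465882; start (x,ẋ)=(0.131097, 1.001684) → end (x,ẋ)=(1.737741, 5.426259)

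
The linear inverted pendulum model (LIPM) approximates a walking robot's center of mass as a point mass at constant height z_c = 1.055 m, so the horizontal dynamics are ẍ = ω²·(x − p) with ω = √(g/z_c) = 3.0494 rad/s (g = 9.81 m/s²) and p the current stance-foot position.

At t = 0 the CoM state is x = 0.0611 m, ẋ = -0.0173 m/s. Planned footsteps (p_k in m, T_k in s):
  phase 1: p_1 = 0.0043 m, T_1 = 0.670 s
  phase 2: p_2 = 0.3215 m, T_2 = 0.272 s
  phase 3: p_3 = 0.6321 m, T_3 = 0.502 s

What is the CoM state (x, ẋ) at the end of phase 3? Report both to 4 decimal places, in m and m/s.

phase 1: p=0.0043, T=0.670, ωT=2.043098, cosh=3.922049, sinh=3.792423; start (x,ẋ)=(0.061100, -0.017300) → end (x,ẋ)=(0.205557, 0.589019)
phase 2: p=0.3215, T=0.272, ωT=0.829437, cosh=1.364161, sinh=0.927866; start (x,ẋ)=(0.205557, 0.589019) → end (x,ẋ)=(0.342561, 0.475463)
phase 3: p=0.6321, T=0.502, ωT=1.530799, cosh=2.419115, sinh=2.202752; start (x,ẋ)=(0.342561, 0.475463) → end (x,ẋ)=(0.275125, -0.794656)

x = 0.2751, ẋ = -0.7947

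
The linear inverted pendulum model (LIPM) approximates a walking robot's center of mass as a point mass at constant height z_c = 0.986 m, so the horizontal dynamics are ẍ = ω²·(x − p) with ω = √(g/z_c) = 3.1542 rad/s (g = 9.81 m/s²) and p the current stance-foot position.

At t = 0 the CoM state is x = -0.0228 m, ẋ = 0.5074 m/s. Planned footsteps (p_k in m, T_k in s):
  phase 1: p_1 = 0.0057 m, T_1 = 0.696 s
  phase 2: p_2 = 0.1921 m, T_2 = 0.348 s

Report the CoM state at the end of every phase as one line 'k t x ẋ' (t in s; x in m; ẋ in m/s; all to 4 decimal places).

phase 1: p=0.0057, T=0.696, ωT=2.195323, cosh=4.547113, sinh=4.435791; start (x,ẋ)=(-0.022800, 0.507400) → end (x,ẋ)=(0.589670, 1.908451)
phase 2: p=0.1921, T=0.348, ωT=1.097662, cosh=1.665400, sinh=1.331749; start (x,ẋ)=(0.589670, 1.908451) → end (x,ẋ)=(1.659989, 4.848369)

1 0.6960 0.5897 1.9085
2 1.0440 1.6600 4.8484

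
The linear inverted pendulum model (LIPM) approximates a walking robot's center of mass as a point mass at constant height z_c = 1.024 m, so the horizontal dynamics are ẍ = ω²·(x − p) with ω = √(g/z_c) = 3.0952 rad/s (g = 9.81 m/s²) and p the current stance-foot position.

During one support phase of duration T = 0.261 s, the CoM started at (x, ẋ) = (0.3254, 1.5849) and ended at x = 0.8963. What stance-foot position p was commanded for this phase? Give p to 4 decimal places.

p = 0.0038

ωT = 3.0952·0.261 = 0.807847; cosh(ωT) = 1.344445, sinh(ωT) = 0.898629
x(T) = p + (x₀−p)·cosh(ωT) + (ẋ₀/ω)·sinh(ωT) ⇒ p·(1 − cosh) = x(T) − x₀·cosh − (ẋ₀/ω)·sinh
numerator   = 0.8963 − (0.3254)·1.344445 − (1.5849/3.0952)·0.898629 = -0.001326
denominator = 1 − 1.344445 = -0.344445
p = -0.001326 / -0.344445 = 0.0038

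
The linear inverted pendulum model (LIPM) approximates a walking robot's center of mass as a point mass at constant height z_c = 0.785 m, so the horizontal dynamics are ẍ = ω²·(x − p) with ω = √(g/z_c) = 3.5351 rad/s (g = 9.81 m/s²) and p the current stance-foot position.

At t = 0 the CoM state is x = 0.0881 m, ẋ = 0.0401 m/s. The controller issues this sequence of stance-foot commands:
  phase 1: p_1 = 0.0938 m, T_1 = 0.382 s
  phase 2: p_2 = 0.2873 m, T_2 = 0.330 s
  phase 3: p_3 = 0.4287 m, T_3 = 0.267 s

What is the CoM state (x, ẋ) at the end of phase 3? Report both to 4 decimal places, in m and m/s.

x = -0.5010, ẋ = -3.0074

phase 1: p=0.0938, T=0.382, ωT=1.350408, cosh=2.059067, sinh=1.799933; start (x,ẋ)=(0.088100, 0.040100) → end (x,ẋ)=(0.102481, 0.046300)
phase 2: p=0.2873, T=0.330, ωT=1.166583, cosh=1.761216, sinh=1.449786; start (x,ẋ)=(0.102481, 0.046300) → end (x,ẋ)=(-0.019219, -0.865681)
phase 3: p=0.4287, T=0.267, ωT=0.943872, cosh=1.479515, sinh=1.090397; start (x,ẋ)=(-0.019219, -0.865681) → end (x,ẋ)=(-0.501021, -3.007363)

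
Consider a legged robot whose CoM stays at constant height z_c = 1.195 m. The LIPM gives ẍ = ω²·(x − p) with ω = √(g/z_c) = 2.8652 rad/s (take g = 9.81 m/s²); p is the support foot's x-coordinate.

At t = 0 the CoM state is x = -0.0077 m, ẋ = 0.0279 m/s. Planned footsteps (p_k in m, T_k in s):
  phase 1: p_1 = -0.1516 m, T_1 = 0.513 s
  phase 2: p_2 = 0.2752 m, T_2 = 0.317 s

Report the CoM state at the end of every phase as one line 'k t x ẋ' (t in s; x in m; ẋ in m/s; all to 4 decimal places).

phase 1: p=-0.1516, T=0.513, ωT=1.469848, cosh=2.289266, sinh=2.059306; start (x,ẋ)=(-0.007700, 0.027900) → end (x,ẋ)=(0.197878, 0.912927)
phase 2: p=0.2752, T=0.317, ωT=0.908268, cosh=1.441623, sinh=1.038401; start (x,ẋ)=(0.197878, 0.912927) → end (x,ẋ)=(0.494592, 1.086046)

1 0.5130 0.1979 0.9129
2 0.8300 0.4946 1.0860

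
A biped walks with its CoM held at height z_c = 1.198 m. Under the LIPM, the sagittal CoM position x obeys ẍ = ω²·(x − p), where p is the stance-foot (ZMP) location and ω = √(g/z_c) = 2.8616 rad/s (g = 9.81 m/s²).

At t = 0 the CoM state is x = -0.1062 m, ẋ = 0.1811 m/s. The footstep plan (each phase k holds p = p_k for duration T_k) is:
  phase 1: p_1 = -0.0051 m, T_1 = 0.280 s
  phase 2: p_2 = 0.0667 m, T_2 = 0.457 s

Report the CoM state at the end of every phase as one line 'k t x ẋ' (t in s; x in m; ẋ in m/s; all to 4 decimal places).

1 0.2800 -0.0841 -0.0150
2 0.7370 -0.2415 -0.7694

phase 1: p=-0.0051, T=0.280, ωT=0.801248, cosh=1.338544, sinh=0.889776; start (x,ẋ)=(-0.106200, 0.181100) → end (x,ẋ)=(-0.084116, -0.015009)
phase 2: p=0.0667, T=0.457, ωT=1.307751, cosh=1.984138, sinh=1.713711; start (x,ẋ)=(-0.084116, -0.015009) → end (x,ẋ)=(-0.241528, -0.769375)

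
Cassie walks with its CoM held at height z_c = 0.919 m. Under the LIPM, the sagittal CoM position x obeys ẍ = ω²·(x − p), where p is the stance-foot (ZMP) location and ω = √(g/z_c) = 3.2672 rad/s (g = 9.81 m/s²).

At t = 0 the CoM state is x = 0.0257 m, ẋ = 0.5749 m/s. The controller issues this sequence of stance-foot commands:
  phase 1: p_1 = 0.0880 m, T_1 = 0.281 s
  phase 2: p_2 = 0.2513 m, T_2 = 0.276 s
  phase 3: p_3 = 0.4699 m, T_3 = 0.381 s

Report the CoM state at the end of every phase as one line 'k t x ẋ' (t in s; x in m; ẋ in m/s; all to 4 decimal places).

phase 1: p=0.0880, T=0.281, ωT=0.918083, cosh=1.451884, sinh=1.052601; start (x,ẋ)=(0.025700, 0.574900) → end (x,ẋ)=(0.182764, 0.620435)
phase 2: p=0.2513, T=0.276, ωT=0.901747, cosh=1.434882, sinh=1.029022; start (x,ẋ)=(0.182764, 0.620435) → end (x,ẋ)=(0.348369, 0.659833)
phase 3: p=0.4699, T=0.381, ωT=1.244803, cosh=1.880124, sinh=1.592127; start (x,ẋ)=(0.348369, 0.659833) → end (x,ẋ)=(0.562947, 0.608387)

1 0.2810 0.1828 0.6204
2 0.5570 0.3484 0.6598
3 0.9380 0.5629 0.6084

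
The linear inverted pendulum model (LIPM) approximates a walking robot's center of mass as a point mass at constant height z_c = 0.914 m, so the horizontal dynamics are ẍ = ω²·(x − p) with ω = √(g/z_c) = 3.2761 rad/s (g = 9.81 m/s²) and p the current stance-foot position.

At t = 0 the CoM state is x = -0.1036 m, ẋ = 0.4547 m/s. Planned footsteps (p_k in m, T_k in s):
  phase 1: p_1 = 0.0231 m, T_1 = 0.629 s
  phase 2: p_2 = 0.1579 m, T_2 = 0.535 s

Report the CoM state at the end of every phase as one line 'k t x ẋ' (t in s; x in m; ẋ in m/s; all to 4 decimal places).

phase 1: p=0.0231, T=0.629, ωT=2.060667, cosh=3.989287, sinh=3.861918; start (x,ẋ)=(-0.103600, 0.454700) → end (x,ẋ)=(0.053665, 0.210917)
phase 2: p=0.1579, T=0.535, ωT=1.752714, cosh=2.971771, sinh=2.798468; start (x,ẋ)=(0.053665, 0.210917) → end (x,ẋ)=(0.028303, -0.328839)

1 0.6290 0.0537 0.2109
2 1.1640 0.0283 -0.3288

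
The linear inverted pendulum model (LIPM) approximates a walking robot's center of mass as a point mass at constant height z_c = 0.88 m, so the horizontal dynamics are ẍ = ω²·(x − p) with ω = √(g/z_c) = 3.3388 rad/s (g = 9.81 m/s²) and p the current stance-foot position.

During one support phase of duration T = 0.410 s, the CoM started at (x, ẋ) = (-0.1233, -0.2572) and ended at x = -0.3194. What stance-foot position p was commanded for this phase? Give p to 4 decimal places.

ωT = 3.3388·0.410 = 1.368908; cosh(ωT) = 2.092720, sinh(ωT) = 1.838336
x(T) = p + (x₀−p)·cosh(ωT) + (ẋ₀/ω)·sinh(ωT) ⇒ p·(1 − cosh) = x(T) − x₀·cosh − (ẋ₀/ω)·sinh
numerator   = -0.3194 − (-0.1233)·2.092720 − (-0.2572/3.3388)·1.838336 = 0.080246
denominator = 1 − 2.092720 = -1.092720
p = 0.080246 / -1.092720 = -0.0734

p = -0.0734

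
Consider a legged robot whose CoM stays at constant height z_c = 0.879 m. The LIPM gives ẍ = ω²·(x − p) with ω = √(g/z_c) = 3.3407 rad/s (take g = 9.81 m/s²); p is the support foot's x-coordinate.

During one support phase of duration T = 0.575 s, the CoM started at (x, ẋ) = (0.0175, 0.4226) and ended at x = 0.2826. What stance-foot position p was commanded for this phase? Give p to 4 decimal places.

ωT = 3.3407·0.575 = 1.920902; cosh(ωT) = 3.486796, sinh(ωT) = 3.340321
x(T) = p + (x₀−p)·cosh(ωT) + (ẋ₀/ω)·sinh(ωT) ⇒ p·(1 − cosh) = x(T) − x₀·cosh − (ẋ₀/ω)·sinh
numerator   = 0.2826 − (0.0175)·3.486796 − (0.4226/3.3407)·3.340321 = -0.200971
denominator = 1 − 3.486796 = -2.486796
p = -0.200971 / -2.486796 = 0.0808

p = 0.0808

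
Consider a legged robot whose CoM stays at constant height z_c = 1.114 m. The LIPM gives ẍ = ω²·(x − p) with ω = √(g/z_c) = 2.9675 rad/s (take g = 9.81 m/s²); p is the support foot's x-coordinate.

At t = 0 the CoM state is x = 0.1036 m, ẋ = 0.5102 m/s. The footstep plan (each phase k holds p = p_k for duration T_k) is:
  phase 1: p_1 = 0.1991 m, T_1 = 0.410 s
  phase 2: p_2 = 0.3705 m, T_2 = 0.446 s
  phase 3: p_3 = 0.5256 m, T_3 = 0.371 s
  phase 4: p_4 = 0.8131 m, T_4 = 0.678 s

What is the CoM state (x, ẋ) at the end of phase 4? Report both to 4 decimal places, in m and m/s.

x = 1.6287, ẋ = 2.5635

phase 1: p=0.1991, T=0.410, ωT=1.216675, cosh=1.836079, sinh=1.539865; start (x,ẋ)=(0.103600, 0.510200) → end (x,ẋ)=(0.288502, 0.500375)
phase 2: p=0.3705, T=0.446, ωT=1.323505, cosh=2.011383, sinh=1.745182; start (x,ẋ)=(0.288502, 0.500375) → end (x,ẋ)=(0.499841, 0.581795)
phase 3: p=0.5256, T=0.371, ωT=1.100942, cosh=1.669778, sinh=1.337221; start (x,ẋ)=(0.499841, 0.581795) → end (x,ẋ)=(0.744758, 0.869252)
phase 4: p=0.8131, T=0.678, ωT=2.011965, cosh=3.805861, sinh=3.672136; start (x,ẋ)=(0.744758, 0.869252) → end (x,ẋ)=(1.628657, 2.563526)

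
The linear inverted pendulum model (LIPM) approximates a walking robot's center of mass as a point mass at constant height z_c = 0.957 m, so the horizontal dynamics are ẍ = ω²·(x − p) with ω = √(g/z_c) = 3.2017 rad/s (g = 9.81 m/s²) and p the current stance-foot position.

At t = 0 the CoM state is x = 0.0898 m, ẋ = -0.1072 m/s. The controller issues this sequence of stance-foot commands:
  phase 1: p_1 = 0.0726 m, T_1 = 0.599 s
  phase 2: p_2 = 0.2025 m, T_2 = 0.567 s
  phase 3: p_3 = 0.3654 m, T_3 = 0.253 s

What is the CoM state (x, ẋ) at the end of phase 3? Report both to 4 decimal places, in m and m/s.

phase 1: p=0.0726, T=0.599, ωT=1.917818, cosh=3.476510, sinh=3.329583; start (x,ẋ)=(0.089800, -0.107200) → end (x,ẋ)=(0.020914, -0.189324)
phase 2: p=0.2025, T=0.567, ωT=1.815364, cosh=3.153045, sinh=2.990266; start (x,ẋ)=(0.020914, -0.189324) → end (x,ẋ)=(-0.546870, -2.335439)
phase 3: p=0.3654, T=0.253, ωT=0.810030, cosh=1.346410, sinh=0.901565; start (x,ẋ)=(-0.546870, -2.335439) → end (x,ẋ)=(-1.520525, -5.777765)

x = -1.5205, ẋ = -5.7778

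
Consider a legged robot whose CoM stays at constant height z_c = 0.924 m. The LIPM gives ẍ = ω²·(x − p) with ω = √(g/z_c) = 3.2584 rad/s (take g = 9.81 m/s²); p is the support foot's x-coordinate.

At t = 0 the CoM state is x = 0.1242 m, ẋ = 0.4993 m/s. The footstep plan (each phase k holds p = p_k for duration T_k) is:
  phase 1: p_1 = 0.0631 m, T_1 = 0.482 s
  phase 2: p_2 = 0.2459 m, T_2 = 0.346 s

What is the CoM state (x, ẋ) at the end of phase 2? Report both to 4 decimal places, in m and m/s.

phase 1: p=0.0631, T=0.482, ωT=1.570549, cosh=2.508609, sinh=2.300678; start (x,ẋ)=(0.124200, 0.499300) → end (x,ẋ)=(0.568920, 1.710586)
phase 2: p=0.2459, T=0.346, ωT=1.127406, cosh=1.705755, sinh=1.381883; start (x,ẋ)=(0.568920, 1.710586) → end (x,ẋ)=(1.522350, 4.372311)

x = 1.5223, ẋ = 4.3723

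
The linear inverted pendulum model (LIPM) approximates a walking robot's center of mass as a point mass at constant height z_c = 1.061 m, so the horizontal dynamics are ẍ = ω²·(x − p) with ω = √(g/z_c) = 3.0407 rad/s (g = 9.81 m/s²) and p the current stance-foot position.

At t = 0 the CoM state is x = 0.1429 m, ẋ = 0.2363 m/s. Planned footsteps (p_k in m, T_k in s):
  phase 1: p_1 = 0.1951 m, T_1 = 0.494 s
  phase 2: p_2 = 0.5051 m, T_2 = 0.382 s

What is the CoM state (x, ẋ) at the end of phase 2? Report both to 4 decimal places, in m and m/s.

phase 1: p=0.1951, T=0.494, ωT=1.502106, cosh=2.356899, sinh=2.134238; start (x,ẋ)=(0.142900, 0.236300) → end (x,ẋ)=(0.237927, 0.218179)
phase 2: p=0.5051, T=0.382, ωT=1.161547, cosh=1.753937, sinh=1.440936; start (x,ẋ)=(0.237927, 0.218179) → end (x,ẋ)=(0.139886, -0.787935)

x = 0.1399, ẋ = -0.7879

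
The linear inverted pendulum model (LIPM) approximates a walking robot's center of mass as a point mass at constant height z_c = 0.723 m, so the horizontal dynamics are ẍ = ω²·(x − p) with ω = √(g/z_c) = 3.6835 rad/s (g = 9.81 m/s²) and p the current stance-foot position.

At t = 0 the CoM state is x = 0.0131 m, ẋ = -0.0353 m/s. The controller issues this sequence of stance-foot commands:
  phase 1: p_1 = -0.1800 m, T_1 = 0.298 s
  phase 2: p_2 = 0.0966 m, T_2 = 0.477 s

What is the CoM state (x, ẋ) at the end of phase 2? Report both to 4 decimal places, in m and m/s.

phase 1: p=-0.1800, T=0.298, ωT=1.097683, cosh=1.665428, sinh=1.331785; start (x,ẋ)=(0.013100, -0.035300) → end (x,ẋ)=(0.128831, 0.888488)
phase 2: p=0.0966, T=0.477, ωT=1.757030, cosh=2.983877, sinh=2.811320; start (x,ẋ)=(0.128831, 0.888488) → end (x,ẋ)=(0.870886, 2.984909)

x = 0.8709, ẋ = 2.9849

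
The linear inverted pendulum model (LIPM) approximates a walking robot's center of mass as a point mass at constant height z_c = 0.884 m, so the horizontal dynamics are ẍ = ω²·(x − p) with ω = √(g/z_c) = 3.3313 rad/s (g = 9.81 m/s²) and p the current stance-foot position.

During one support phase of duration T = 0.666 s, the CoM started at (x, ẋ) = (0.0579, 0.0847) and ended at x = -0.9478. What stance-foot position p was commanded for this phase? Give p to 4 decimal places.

p = 0.3649

ωT = 3.3313·0.666 = 2.218646; cosh(ωT) = 4.651814, sinh(ωT) = 4.543057
x(T) = p + (x₀−p)·cosh(ωT) + (ẋ₀/ω)·sinh(ωT) ⇒ p·(1 − cosh) = x(T) − x₀·cosh − (ẋ₀/ω)·sinh
numerator   = -0.9478 − (0.0579)·4.651814 − (0.0847/3.3313)·4.543057 = -1.332650
denominator = 1 − 4.651814 = -3.651814
p = -1.332650 / -3.651814 = 0.3649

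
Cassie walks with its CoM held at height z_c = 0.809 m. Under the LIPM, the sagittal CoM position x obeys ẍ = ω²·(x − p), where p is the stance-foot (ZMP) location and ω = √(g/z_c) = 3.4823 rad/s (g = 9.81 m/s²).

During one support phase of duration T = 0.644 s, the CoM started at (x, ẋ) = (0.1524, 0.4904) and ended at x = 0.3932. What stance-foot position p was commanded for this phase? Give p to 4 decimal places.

ωT = 3.4823·0.644 = 2.242601; cosh(ωT) = 4.761989, sinh(ωT) = 4.655808
x(T) = p + (x₀−p)·cosh(ωT) + (ẋ₀/ω)·sinh(ωT) ⇒ p·(1 − cosh) = x(T) − x₀·cosh − (ẋ₀/ω)·sinh
numerator   = 0.3932 − (0.1524)·4.761989 − (0.4904/3.4823)·4.655808 = -0.988188
denominator = 1 − 4.761989 = -3.761989
p = -0.988188 / -3.761989 = 0.2627

p = 0.2627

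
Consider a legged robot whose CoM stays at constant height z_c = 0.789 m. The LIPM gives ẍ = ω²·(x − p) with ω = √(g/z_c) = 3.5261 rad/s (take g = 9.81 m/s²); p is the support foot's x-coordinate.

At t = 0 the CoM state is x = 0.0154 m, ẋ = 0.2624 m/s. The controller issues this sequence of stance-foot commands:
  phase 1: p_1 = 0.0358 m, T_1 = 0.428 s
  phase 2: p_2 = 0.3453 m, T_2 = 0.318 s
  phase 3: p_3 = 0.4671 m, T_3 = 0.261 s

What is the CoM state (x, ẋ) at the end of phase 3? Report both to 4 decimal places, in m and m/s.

phase 1: p=0.0358, T=0.428, ωT=1.509171, cosh=2.372036, sinh=2.150943; start (x,ẋ)=(0.015400, 0.262400) → end (x,ẋ)=(0.147476, 0.467700)
phase 2: p=0.3453, T=0.318, ωT=1.121300, cosh=1.697348, sinh=1.371492; start (x,ẋ)=(0.147476, 0.467700) → end (x,ẋ)=(0.191438, -0.162831)
phase 3: p=0.4671, T=0.261, ωT=0.920312, cosh=1.454234, sinh=1.055839; start (x,ẋ)=(0.191438, -0.162831) → end (x,ẋ)=(0.017465, -1.263083)

x = 0.0175, ẋ = -1.2631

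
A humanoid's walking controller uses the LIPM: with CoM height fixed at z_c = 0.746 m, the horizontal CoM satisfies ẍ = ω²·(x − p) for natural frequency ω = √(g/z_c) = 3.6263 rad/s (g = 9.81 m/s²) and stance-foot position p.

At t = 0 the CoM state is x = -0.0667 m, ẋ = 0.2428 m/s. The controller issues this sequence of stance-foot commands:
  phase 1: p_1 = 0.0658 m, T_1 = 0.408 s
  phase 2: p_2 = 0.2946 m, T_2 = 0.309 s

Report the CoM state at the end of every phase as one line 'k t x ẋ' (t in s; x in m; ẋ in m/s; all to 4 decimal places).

1 0.4080 -0.1008 -0.4395
2 0.7170 -0.5422 -2.7101

phase 1: p=0.0658, T=0.408, ωT=1.479530, cosh=2.309314, sinh=2.081569; start (x,ẋ)=(-0.066700, 0.242800) → end (x,ẋ)=(-0.100812, -0.439461)
phase 2: p=0.2946, T=0.309, ωT=1.120527, cosh=1.696288, sinh=1.370180; start (x,ẋ)=(-0.100812, -0.439461) → end (x,ẋ)=(-0.542181, -2.710130)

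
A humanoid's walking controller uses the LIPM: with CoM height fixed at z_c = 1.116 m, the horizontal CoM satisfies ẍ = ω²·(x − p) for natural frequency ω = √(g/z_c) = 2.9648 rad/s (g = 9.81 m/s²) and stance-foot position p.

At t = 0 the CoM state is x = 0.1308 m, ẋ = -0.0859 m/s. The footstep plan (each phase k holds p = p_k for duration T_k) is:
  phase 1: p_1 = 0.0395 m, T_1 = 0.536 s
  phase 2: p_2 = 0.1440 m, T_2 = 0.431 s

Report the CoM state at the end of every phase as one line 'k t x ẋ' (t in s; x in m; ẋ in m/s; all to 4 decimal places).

1 0.5360 0.2045 0.4163
2 0.9670 0.4933 1.1017

phase 1: p=0.0395, T=0.536, ωT=1.589133, cosh=2.551800, sinh=2.347698; start (x,ẋ)=(0.130800, -0.085900) → end (x,ẋ)=(0.204459, 0.416290)
phase 2: p=0.1440, T=0.431, ωT=1.277829, cosh=1.933740, sinh=1.655099; start (x,ẋ)=(0.204459, 0.416290) → end (x,ẋ)=(0.493305, 1.101670)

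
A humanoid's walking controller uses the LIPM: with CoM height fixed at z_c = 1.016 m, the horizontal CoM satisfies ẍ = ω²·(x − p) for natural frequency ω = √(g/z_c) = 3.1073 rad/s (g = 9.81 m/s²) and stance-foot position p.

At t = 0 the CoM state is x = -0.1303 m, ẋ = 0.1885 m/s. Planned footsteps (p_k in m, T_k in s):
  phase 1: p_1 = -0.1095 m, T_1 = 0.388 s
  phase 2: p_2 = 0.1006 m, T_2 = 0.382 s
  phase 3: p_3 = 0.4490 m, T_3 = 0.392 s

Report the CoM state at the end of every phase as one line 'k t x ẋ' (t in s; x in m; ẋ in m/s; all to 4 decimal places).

phase 1: p=-0.1095, T=0.388, ωT=1.205632, cosh=1.819186, sinh=1.519684; start (x,ẋ)=(-0.130300, 0.188500) → end (x,ẋ)=(-0.055150, 0.244697)
phase 2: p=0.1006, T=0.382, ωT=1.186989, cosh=1.791168, sinh=1.486029; start (x,ẋ)=(-0.055150, 0.244697) → end (x,ẋ)=(-0.061350, -0.280887)
phase 3: p=0.4490, T=0.392, ωT=1.218062, cosh=1.838216, sinh=1.542413; start (x,ẋ)=(-0.061350, -0.280887) → end (x,ẋ)=(-0.628562, -2.962307)

1 0.3880 -0.0551 0.2447
2 0.7700 -0.0614 -0.2809
3 1.1620 -0.6286 -2.9623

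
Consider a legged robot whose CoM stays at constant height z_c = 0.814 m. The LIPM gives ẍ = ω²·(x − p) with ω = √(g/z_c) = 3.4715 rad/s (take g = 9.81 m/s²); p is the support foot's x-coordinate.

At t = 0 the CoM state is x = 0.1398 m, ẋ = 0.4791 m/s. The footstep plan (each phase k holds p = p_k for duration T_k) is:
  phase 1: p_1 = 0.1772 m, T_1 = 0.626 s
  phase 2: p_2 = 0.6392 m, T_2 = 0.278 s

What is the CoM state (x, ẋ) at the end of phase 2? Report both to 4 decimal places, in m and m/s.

phase 1: p=0.1772, T=0.626, ωT=2.173159, cosh=4.449906, sinh=4.336089; start (x,ẋ)=(0.139800, 0.479100) → end (x,ẋ)=(0.609195, 1.568978)
phase 2: p=0.6392, T=0.278, ωT=0.965077, cosh=1.502972, sinh=1.122018; start (x,ẋ)=(0.609195, 1.568978) → end (x,ẋ)=(1.101210, 2.241258)

x = 1.1012, ẋ = 2.2413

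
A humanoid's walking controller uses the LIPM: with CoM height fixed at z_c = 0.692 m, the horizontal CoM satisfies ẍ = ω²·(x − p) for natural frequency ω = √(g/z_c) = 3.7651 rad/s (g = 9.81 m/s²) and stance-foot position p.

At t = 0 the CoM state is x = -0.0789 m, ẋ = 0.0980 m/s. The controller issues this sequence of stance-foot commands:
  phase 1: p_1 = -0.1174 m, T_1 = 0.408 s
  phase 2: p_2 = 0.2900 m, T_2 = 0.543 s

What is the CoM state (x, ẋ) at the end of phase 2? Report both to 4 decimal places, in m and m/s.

phase 1: p=-0.1174, T=0.408, ωT=1.536161, cosh=2.430961, sinh=2.215755; start (x,ẋ)=(-0.078900, 0.098000) → end (x,ẋ)=(0.033865, 0.559422)
phase 2: p=0.2900, T=0.543, ωT=2.044449, cosh=3.927177, sinh=3.797726; start (x,ẋ)=(0.033865, 0.559422) → end (x,ẋ)=(-0.151619, -1.465481)

x = -0.1516, ẋ = -1.4655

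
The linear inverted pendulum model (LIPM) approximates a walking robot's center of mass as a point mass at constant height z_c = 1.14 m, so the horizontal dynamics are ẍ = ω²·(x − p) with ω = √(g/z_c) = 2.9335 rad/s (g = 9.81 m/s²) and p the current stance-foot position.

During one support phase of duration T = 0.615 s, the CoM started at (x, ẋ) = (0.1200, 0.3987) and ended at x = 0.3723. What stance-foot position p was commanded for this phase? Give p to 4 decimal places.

ωT = 2.9335·0.615 = 1.804102; cosh(ωT) = 3.119570, sinh(ωT) = 2.954947
x(T) = p + (x₀−p)·cosh(ωT) + (ẋ₀/ω)·sinh(ωT) ⇒ p·(1 − cosh) = x(T) − x₀·cosh − (ẋ₀/ω)·sinh
numerator   = 0.3723 − (0.1200)·3.119570 − (0.3987/2.9335)·2.954947 = -0.403663
denominator = 1 − 3.119570 = -2.119570
p = -0.403663 / -2.119570 = 0.1904

p = 0.1904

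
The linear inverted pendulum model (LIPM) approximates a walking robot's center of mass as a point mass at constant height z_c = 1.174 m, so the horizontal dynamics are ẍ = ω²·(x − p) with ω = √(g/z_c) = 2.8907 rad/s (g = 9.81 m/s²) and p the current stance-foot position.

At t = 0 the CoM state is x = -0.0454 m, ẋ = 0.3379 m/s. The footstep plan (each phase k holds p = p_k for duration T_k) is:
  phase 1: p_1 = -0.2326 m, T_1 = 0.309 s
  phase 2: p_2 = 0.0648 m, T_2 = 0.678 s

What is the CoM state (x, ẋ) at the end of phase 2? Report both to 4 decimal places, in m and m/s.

x = 1.6271, ẋ = 4.6255

phase 1: p=-0.2326, T=0.309, ωT=0.893226, cosh=1.426166, sinh=1.016833; start (x,ẋ)=(-0.045400, 0.337900) → end (x,ẋ)=(0.153238, 1.032149)
phase 2: p=0.0648, T=0.678, ωT=1.959895, cosh=3.619726, sinh=3.478853; start (x,ẋ)=(0.153238, 1.032149) → end (x,ẋ)=(1.627076, 4.625459)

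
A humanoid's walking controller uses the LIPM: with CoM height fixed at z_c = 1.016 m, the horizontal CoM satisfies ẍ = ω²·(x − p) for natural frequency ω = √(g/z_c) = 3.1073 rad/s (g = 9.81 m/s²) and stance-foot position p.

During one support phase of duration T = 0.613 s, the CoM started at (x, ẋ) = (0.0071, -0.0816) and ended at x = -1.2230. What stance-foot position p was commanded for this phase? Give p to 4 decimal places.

p = 0.4772

ωT = 3.1073·0.613 = 1.904775; cosh(ωT) = 3.433376, sinh(ωT) = 3.284520
x(T) = p + (x₀−p)·cosh(ωT) + (ẋ₀/ω)·sinh(ωT) ⇒ p·(1 − cosh) = x(T) − x₀·cosh − (ẋ₀/ω)·sinh
numerator   = -1.2230 − (0.0071)·3.433376 − (-0.0816/3.1073)·3.284520 = -1.161123
denominator = 1 − 3.433376 = -2.433376
p = -1.161123 / -2.433376 = 0.4772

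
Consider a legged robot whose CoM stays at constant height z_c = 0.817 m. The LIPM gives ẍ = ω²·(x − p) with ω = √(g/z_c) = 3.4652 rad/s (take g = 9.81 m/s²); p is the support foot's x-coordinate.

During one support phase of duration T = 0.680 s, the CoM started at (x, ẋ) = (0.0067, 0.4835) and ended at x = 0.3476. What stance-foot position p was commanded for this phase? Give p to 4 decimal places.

p = 0.0966

ωT = 3.4652·0.680 = 2.356336; cosh(ωT) = 5.323492, sinh(ωT) = 5.228725
x(T) = p + (x₀−p)·cosh(ωT) + (ẋ₀/ω)·sinh(ωT) ⇒ p·(1 − cosh) = x(T) − x₀·cosh − (ẋ₀/ω)·sinh
numerator   = 0.3476 − (0.0067)·5.323492 − (0.4835/3.4652)·5.228725 = -0.417632
denominator = 1 − 5.323492 = -4.323492
p = -0.417632 / -4.323492 = 0.0966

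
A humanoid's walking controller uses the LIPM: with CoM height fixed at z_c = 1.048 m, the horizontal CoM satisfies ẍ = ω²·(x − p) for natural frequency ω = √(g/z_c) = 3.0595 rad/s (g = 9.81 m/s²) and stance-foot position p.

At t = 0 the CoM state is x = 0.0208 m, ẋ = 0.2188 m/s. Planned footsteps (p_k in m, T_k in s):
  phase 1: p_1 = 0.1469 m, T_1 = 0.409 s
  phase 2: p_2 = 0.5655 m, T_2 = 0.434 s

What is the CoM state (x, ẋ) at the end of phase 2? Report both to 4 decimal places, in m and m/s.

x = -0.6470, ẋ = -3.3243

phase 1: p=0.1469, T=0.409, ωT=1.251335, cosh=1.890565, sinh=1.604442; start (x,ẋ)=(0.020800, 0.218800) → end (x,ẋ)=(0.023241, -0.205343)
phase 2: p=0.5655, T=0.434, ωT=1.327823, cosh=2.018937, sinh=1.753884; start (x,ẋ)=(0.023241, -0.205343) → end (x,ẋ)=(-0.647001, -3.324338)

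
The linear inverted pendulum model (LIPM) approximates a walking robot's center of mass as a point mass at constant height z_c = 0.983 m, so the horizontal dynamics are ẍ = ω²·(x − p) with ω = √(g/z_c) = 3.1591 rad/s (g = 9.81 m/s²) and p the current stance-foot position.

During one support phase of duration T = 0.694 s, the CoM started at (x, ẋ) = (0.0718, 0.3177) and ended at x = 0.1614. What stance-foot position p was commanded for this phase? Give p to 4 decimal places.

ωT = 3.1591·0.694 = 2.192415; cosh(ωT) = 4.534234, sinh(ωT) = 4.422587
x(T) = p + (x₀−p)·cosh(ωT) + (ẋ₀/ω)·sinh(ωT) ⇒ p·(1 − cosh) = x(T) − x₀·cosh − (ẋ₀/ω)·sinh
numerator   = 0.1614 − (0.0718)·4.534234 − (0.3177/3.1591)·4.422587 = -0.608923
denominator = 1 − 4.534234 = -3.534234
p = -0.608923 / -3.534234 = 0.1723

p = 0.1723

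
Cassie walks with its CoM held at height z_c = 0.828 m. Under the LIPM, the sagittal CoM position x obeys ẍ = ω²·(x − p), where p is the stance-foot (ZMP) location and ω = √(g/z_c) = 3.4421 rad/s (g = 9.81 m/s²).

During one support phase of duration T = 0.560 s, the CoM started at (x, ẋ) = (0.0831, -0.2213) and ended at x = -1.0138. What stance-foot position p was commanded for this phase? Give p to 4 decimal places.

p = 0.4341

ωT = 3.4421·0.560 = 1.927576; cosh(ωT) = 3.509165, sinh(ωT) = 3.363665
x(T) = p + (x₀−p)·cosh(ωT) + (ẋ₀/ω)·sinh(ωT) ⇒ p·(1 − cosh) = x(T) − x₀·cosh − (ẋ₀/ω)·sinh
numerator   = -1.0138 − (0.0831)·3.509165 − (-0.2213/3.4421)·3.363665 = -1.089154
denominator = 1 − 3.509165 = -2.509165
p = -1.089154 / -2.509165 = 0.4341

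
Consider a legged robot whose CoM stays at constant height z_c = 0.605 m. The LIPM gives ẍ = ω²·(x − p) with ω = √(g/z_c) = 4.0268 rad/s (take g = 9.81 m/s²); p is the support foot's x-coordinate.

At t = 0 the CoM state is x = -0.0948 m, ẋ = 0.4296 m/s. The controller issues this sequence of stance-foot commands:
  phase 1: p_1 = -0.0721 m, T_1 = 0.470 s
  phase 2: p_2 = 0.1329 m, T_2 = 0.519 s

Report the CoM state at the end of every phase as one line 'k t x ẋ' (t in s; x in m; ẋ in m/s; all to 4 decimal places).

phase 1: p=-0.0721, T=0.470, ωT=1.892596, cosh=3.393628, sinh=3.242947; start (x,ẋ)=(-0.094800, 0.429600) → end (x,ẋ)=(0.196839, 1.161470)
phase 2: p=0.1329, T=0.519, ωT=2.089909, cosh=4.103940, sinh=3.980241; start (x,ẋ)=(0.196839, 1.161470) → end (x,ẋ)=(1.543343, 5.791396)

1 0.4700 0.1968 1.1615
2 0.9890 1.5433 5.7914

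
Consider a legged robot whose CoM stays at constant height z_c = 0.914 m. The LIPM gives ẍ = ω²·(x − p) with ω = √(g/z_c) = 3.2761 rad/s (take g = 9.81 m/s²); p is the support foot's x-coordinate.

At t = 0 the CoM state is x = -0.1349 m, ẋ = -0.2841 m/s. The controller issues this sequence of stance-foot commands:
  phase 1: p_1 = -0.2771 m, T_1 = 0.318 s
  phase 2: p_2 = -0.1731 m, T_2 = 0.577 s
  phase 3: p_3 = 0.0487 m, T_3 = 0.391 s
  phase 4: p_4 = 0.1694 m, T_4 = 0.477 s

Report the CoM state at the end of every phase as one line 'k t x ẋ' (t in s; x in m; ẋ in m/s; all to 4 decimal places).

phase 1: p=-0.2771, T=0.318, ωT=1.041800, cosh=1.593566, sinh=1.240747; start (x,ẋ)=(-0.134900, -0.284100) → end (x,ẋ)=(-0.158091, 0.125284)
phase 2: p=-0.1731, T=0.577, ωT=1.890310, cosh=3.386222, sinh=3.235197; start (x,ẋ)=(-0.158091, 0.125284) → end (x,ẋ)=(0.001443, 0.583316)
phase 3: p=0.0487, T=0.391, ωT=1.280955, cosh=1.938924, sinh=1.661152; start (x,ẋ)=(0.001443, 0.583316) → end (x,ẋ)=(0.252844, 0.873828)
phase 4: p=0.1694, T=0.477, ωT=1.562700, cosh=2.490628, sinh=2.281058; start (x,ẋ)=(0.252844, 0.873828) → end (x,ẋ)=(0.985649, 2.799951)

1 0.3180 -0.1581 0.1253
2 0.8950 0.0014 0.5833
3 1.2860 0.2528 0.8738
4 1.7630 0.9856 2.8000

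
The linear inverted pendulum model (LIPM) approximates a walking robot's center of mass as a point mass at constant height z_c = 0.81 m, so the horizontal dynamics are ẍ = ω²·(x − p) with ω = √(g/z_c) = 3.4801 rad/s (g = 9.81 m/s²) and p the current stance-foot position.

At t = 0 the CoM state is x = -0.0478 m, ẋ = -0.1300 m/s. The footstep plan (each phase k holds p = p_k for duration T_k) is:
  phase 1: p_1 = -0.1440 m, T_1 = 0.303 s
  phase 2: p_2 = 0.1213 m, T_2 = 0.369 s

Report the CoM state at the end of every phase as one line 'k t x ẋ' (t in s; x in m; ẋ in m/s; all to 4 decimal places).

1 0.3030 -0.0363 0.2130
2 0.6720 -0.0830 -0.5003

phase 1: p=-0.1440, T=0.303, ωT=1.054470, cosh=1.609416, sinh=1.261039; start (x,ẋ)=(-0.047800, -0.130000) → end (x,ẋ)=(-0.036281, 0.212954)
phase 2: p=0.1213, T=0.369, ωT=1.284157, cosh=1.944253, sinh=1.667369; start (x,ẋ)=(-0.036281, 0.212954) → end (x,ẋ)=(-0.083047, -0.500343)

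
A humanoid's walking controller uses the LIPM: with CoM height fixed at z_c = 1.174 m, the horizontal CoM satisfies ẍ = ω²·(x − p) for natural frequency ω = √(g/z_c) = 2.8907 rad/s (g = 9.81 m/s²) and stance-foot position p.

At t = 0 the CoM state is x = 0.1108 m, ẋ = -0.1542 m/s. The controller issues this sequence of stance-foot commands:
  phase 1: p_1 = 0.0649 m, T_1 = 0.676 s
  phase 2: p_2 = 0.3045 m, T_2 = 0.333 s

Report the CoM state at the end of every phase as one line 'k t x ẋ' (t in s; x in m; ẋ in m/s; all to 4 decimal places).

phase 1: p=0.0649, T=0.676, ωT=1.954113, cosh=3.599674, sinh=3.457984; start (x,ẋ)=(0.110800, -0.154200) → end (x,ẋ)=(0.045664, -0.096254)
phase 2: p=0.3045, T=0.333, ωT=0.962603, cosh=1.500201, sinh=1.118303; start (x,ẋ)=(0.045664, -0.096254) → end (x,ẋ)=(-0.121043, -0.981133)

1 0.6760 0.0457 -0.0963
2 1.0090 -0.1210 -0.9811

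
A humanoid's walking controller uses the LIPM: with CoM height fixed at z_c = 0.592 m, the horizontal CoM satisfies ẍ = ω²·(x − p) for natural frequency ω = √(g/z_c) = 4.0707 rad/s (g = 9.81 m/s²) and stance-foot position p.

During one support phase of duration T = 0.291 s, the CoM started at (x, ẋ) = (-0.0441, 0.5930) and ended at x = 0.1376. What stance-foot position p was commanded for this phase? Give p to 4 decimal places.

p = -0.0007

ωT = 4.0707·0.291 = 1.184574; cosh(ωT) = 1.787585, sinh(ωT) = 1.481708
x(T) = p + (x₀−p)·cosh(ωT) + (ẋ₀/ω)·sinh(ωT) ⇒ p·(1 − cosh) = x(T) − x₀·cosh − (ẋ₀/ω)·sinh
numerator   = 0.1376 − (-0.0441)·1.787585 − (0.5930/4.0707)·1.481708 = 0.000584
denominator = 1 − 1.787585 = -0.787585
p = 0.000584 / -0.787585 = -0.0007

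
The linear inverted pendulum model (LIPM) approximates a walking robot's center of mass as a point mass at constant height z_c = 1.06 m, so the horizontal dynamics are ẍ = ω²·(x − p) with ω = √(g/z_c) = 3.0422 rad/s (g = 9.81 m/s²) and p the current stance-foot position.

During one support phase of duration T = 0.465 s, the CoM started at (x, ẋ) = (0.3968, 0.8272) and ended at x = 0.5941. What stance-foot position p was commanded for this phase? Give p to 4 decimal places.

ωT = 3.0422·0.465 = 1.414623; cosh(ωT) = 2.178976, sinh(ωT) = 1.935959
x(T) = p + (x₀−p)·cosh(ωT) + (ẋ₀/ω)·sinh(ωT) ⇒ p·(1 − cosh) = x(T) − x₀·cosh − (ẋ₀/ω)·sinh
numerator   = 0.5941 − (0.3968)·2.178976 − (0.8272/3.0422)·1.935959 = -0.796921
denominator = 1 − 2.178976 = -1.178976
p = -0.796921 / -1.178976 = 0.6759

p = 0.6759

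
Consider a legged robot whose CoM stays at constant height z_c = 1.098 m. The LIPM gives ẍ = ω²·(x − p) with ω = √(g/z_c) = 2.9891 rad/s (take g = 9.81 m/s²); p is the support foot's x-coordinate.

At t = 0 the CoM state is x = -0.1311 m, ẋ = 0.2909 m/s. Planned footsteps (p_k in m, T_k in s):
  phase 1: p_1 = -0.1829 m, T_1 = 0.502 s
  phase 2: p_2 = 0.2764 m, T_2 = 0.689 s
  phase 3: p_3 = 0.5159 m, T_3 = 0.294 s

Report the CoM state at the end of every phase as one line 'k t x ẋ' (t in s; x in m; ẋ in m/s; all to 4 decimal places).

phase 1: p=-0.1829, T=0.502, ωT=1.500528, cosh=2.353535, sinh=2.130522; start (x,ẋ)=(-0.131100, 0.290900) → end (x,ẋ)=(0.146356, 1.014523)
phase 2: p=0.2764, T=0.689, ωT=2.059490, cosh=3.984744, sinh=3.857225; start (x,ẋ)=(0.146356, 1.014523) → end (x,ẋ)=(1.067380, 2.543258)
phase 3: p=0.5159, T=0.294, ωT=0.878795, cosh=1.411640, sinh=0.996357; start (x,ẋ)=(1.067380, 2.543258) → end (x,ẋ)=(2.142136, 5.232588)

1 0.5020 0.1464 1.0145
2 1.1910 1.0674 2.5433
3 1.4850 2.1421 5.2326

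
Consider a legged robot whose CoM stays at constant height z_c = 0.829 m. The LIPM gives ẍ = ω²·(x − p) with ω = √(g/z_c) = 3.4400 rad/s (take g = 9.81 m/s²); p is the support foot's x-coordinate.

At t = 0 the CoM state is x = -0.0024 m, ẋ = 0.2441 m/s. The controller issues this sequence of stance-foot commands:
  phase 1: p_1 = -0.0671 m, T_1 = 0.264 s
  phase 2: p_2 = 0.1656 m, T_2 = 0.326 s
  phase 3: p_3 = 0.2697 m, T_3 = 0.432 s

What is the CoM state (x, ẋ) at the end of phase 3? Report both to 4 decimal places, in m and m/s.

x = 0.7226, ẋ = 1.6986

phase 1: p=-0.0671, T=0.264, ωT=0.908160, cosh=1.441511, sinh=1.038245; start (x,ẋ)=(-0.002400, 0.244100) → end (x,ẋ)=(0.099839, 0.582953)
phase 2: p=0.1656, T=0.326, ωT=1.121440, cosh=1.697541, sinh=1.371730; start (x,ẋ)=(0.099839, 0.582953) → end (x,ẋ)=(0.286425, 0.679276)
phase 3: p=0.2697, T=0.432, ωT=1.486080, cosh=2.322997, sinh=2.096739; start (x,ẋ)=(0.286425, 0.679276) → end (x,ẋ)=(0.722583, 1.698592)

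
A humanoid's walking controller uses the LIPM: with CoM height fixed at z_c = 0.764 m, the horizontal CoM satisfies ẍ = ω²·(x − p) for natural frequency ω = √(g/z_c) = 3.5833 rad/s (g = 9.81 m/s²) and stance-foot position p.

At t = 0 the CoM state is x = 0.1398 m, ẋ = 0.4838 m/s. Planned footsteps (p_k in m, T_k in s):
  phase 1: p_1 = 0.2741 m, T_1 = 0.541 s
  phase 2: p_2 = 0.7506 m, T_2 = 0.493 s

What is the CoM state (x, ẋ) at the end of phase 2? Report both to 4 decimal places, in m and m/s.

phase 1: p=0.2741, T=0.541, ωT=1.938565, cosh=3.546342, sinh=3.402432; start (x,ẋ)=(0.139800, 0.483800) → end (x,ẋ)=(0.257206, 0.078344)
phase 2: p=0.7506, T=0.493, ωT=1.766567, cosh=3.010826, sinh=2.839907; start (x,ẋ)=(0.257206, 0.078344) → end (x,ẋ)=(-0.672832, -4.785013)

x = -0.6728, ẋ = -4.7850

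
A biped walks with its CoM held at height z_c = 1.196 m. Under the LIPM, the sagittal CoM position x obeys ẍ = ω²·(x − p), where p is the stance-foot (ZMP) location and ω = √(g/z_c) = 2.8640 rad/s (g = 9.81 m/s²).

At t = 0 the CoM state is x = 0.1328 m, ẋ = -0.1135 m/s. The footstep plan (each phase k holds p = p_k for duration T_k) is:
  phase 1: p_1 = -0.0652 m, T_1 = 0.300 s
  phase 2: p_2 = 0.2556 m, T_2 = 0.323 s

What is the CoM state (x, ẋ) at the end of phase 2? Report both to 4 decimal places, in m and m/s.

x = 0.2790, ẋ = 0.3170

phase 1: p=-0.0652, T=0.300, ωT=0.859200, cosh=1.392386, sinh=0.968885; start (x,ẋ)=(0.132800, -0.113500) → end (x,ẋ)=(0.172096, 0.391392)
phase 2: p=0.2556, T=0.323, ωT=0.925072, cosh=1.459276, sinh=1.062773; start (x,ẋ)=(0.172096, 0.391392) → end (x,ẋ)=(0.278982, 0.316979)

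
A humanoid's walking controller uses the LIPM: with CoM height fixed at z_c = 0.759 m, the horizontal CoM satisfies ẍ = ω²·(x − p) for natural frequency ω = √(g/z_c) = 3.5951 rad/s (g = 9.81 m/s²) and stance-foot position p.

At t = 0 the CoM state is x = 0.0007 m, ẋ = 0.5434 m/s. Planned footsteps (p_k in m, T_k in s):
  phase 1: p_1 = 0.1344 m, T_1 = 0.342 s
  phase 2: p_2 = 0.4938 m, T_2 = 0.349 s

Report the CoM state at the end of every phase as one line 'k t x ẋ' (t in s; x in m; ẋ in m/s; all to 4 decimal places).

1 0.3420 0.1226 0.2570
2 0.6910 -0.0949 -1.6624

phase 1: p=0.1344, T=0.342, ωT=1.229524, cosh=1.856017, sinh=1.563585; start (x,ẋ)=(0.000700, 0.543400) → end (x,ẋ)=(0.122587, 0.256999)
phase 2: p=0.4938, T=0.349, ωT=1.254690, cosh=1.895958, sinh=1.610793; start (x,ẋ)=(0.122587, 0.256999) → end (x,ẋ)=(-0.094856, -1.662423)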